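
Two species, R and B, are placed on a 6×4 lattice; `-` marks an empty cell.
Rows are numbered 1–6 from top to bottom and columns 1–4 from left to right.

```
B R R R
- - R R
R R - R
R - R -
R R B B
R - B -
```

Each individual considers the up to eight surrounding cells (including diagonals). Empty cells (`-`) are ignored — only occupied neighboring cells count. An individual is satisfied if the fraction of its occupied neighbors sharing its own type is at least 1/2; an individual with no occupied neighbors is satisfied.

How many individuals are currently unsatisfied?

(1,1)B 0/1 ✗
(1,2)R 2/3 ✓
(1,3)R 4/4 ✓
(1,4)R 3/3 ✓
(2,3)R 6/6 ✓
(2,4)R 4/4 ✓
(3,1)R 2/2 ✓
(3,2)R 4/4 ✓
(3,4)R 3/3 ✓
(4,1)R 4/4 ✓
(4,3)R 3/5 ✓
(5,1)R 3/3 ✓
(5,2)R 4/6 ✓
(5,3)B 2/4 ✓
(5,4)B 2/3 ✓
(6,1)R 2/2 ✓
(6,3)B 2/3 ✓
Unsatisfied: (1,1) — 1 in total.

1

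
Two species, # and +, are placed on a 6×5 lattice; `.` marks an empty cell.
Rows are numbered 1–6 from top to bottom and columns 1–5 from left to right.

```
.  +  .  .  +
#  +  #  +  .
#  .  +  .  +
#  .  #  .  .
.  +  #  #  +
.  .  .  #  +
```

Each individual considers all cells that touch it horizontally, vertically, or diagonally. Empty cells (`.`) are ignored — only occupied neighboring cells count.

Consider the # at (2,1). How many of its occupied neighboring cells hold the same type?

1

Occupied neighbors of (2,1): (1,2)=+, (2,2)=+, (3,1)=#.
Same type (#): 1 of 3.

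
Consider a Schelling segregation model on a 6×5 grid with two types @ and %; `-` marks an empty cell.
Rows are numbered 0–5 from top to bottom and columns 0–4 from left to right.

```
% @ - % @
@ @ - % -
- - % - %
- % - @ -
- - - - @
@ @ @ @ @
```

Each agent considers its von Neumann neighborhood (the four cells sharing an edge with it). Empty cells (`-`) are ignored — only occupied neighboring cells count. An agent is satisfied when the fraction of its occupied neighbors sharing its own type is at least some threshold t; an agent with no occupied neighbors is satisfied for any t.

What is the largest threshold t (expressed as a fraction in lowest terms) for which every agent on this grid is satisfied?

0/1

(0,0)% 0/2
(0,1)@ 1/2
(0,3)% 1/2
(0,4)@ 0/1
(1,0)@ 1/2
(1,1)@ 2/2
(1,3)% 1/1
(2,2)% — no occupied neighbors
(2,4)% — no occupied neighbors
(3,1)% — no occupied neighbors
(3,3)@ — no occupied neighbors
(4,4)@ 1/1
(5,0)@ 1/1
(5,1)@ 2/2
(5,2)@ 2/2
(5,3)@ 2/2
(5,4)@ 2/2
The smallest same-type fraction is 0/2 at (0,0), which reduces to 0/1. Any threshold above that leaves this agent unsatisfied.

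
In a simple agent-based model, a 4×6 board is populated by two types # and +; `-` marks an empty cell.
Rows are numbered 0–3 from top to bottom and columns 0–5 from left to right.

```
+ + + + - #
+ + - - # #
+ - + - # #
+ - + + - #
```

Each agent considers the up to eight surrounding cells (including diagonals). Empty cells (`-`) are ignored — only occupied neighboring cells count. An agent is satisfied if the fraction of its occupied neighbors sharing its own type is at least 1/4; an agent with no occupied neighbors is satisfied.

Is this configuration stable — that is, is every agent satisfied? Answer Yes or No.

Row 0: (0,0)+ 3/3 ✓ · (0,1)+ 4/4 ✓ · (0,2)+ 3/3 ✓ · (0,3)+ 1/2 ✓ · (0,5)# 2/2 ✓
Row 1: (1,0)+ 4/4 ✓ · (1,1)+ 6/6 ✓ · (1,4)# 4/5 ✓ · (1,5)# 4/4 ✓
Row 2: (2,0)+ 3/3 ✓ · (2,2)+ 3/3 ✓ · (2,4)# 4/5 ✓ · (2,5)# 4/4 ✓
Row 3: (3,0)+ 1/1 ✓ · (3,2)+ 2/2 ✓ · (3,3)+ 2/3 ✓ · (3,5)# 2/2 ✓
All meet the threshold, so the configuration is stable.

Yes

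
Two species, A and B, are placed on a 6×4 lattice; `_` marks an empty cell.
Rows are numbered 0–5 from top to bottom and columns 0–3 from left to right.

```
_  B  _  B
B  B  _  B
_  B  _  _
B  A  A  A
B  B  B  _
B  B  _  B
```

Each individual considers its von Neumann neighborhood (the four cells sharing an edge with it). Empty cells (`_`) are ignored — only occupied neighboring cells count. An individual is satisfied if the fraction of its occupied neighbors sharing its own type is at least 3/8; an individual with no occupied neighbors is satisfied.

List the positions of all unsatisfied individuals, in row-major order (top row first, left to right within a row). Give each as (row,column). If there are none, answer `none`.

Row 0: (0,1)B 1/1 ok · (0,3)B 1/1 ok
Row 1: (1,0)B 1/1 ok · (1,1)B 3/3 ok · (1,3)B 1/1 ok
Row 2: (2,1)B 1/2 ok
Row 3: (3,0)B 1/2 ok · (3,1)A 1/4 unhappy · (3,2)A 2/3 ok · (3,3)A 1/1 ok
Row 4: (4,0)B 3/3 ok · (4,1)B 3/4 ok · (4,2)B 1/2 ok
Row 5: (5,0)B 2/2 ok · (5,1)B 2/2 ok · (5,3)B 0/0 ok

(3,1)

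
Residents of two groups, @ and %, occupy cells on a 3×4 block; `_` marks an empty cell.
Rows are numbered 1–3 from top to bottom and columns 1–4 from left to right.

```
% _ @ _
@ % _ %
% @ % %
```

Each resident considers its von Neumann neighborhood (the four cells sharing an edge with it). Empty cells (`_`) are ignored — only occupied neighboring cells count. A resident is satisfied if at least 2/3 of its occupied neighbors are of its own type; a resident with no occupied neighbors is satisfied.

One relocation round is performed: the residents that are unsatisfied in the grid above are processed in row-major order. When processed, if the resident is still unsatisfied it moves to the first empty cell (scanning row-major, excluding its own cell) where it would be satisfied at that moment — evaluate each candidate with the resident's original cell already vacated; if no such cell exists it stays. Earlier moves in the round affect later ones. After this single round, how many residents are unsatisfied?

Initially unsatisfied (in order): (1,1), (2,1), (2,2), (3,1), (3,2), (3,3).
  (1,1) → (2,3).
  (2,1) → (1,1).
  (2,2): no empty cell satisfies it; stays.
  (3,1): no empty cell satisfies it; stays.
  (3,2) → (1,2).
  (3,3): now satisfied by earlier moves; stays.
Resulting grid:
@ @ @ _
_ % % %
% _ % %
Unsatisfied now: (1,3), (2,2).

2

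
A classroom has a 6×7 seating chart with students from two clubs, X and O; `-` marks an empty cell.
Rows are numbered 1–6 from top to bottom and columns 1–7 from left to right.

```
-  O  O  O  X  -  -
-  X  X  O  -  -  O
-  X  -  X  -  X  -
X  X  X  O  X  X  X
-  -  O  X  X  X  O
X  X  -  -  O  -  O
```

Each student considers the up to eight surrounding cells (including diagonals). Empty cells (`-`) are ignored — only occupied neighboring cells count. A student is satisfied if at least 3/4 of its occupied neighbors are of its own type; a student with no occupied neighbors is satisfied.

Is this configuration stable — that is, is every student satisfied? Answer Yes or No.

No

Row 1: (1,2)O 1/3 not · (1,3)O 3/5 not · (1,4)O 2/4 not · (1,5)X 0/2 not
Row 2: (2,2)X 2/4 not · (2,3)X 3/7 not · (2,4)O 2/5 not · (2,7)O 0/1 not
Row 3: (3,2)X 5/5 satisfied · (3,4)X 3/5 not · (3,6)X 3/4 satisfied
Row 4: (4,1)X 2/2 satisfied · (4,2)X 3/4 satisfied · (4,3)X 4/6 not · (4,4)O 1/6 not · (4,5)X 6/7 satisfied · (4,6)X 5/6 satisfied · (4,7)X 3/4 satisfied
Row 5: (5,3)O 1/5 not · (5,4)X 3/6 not · (5,5)X 4/6 not · (5,6)X 4/7 not · (5,7)O 1/4 not
Row 6: (6,1)X 1/1 satisfied · (6,2)X 1/2 not · (6,5)O 0/3 not · (6,7)O 1/2 not
For instance (1,2) has only 1/3 same-type neighbors, below 3/4.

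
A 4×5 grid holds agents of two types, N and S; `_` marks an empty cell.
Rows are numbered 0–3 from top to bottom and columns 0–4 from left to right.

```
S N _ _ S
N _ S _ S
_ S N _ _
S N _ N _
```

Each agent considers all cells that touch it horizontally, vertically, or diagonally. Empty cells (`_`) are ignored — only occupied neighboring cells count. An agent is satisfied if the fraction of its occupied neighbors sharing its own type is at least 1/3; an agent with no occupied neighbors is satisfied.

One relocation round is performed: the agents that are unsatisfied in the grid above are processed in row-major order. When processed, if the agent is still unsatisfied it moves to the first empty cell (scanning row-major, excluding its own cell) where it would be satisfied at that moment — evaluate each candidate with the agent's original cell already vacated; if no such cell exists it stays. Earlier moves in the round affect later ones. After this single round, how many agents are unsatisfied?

0

Initially unsatisfied (in order): (0,0).
  (0,0) → (0,2).
Resulting grid:
_ N S _ S
N _ S _ S
_ S N _ _
S N _ N _
All satisfied now.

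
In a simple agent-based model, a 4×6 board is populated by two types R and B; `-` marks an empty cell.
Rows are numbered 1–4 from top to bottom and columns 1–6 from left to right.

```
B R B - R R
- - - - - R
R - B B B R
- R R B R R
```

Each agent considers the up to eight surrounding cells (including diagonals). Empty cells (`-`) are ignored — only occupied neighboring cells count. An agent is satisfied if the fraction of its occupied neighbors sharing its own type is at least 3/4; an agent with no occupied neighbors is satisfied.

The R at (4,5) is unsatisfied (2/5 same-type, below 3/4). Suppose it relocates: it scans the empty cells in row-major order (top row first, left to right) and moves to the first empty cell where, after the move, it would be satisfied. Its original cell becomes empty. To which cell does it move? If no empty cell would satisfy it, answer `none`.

(3,2)

Vacating (4,5). Empty cells in order:
  (1,4): 1/2 same-type → still unsatisfied.
  (2,1): 2/3 same-type → still unsatisfied.
  (2,2): 2/5 same-type → still unsatisfied.
  (2,3): 1/4 same-type → still unsatisfied.
  (2,4): 1/5 same-type → still unsatisfied.
  (2,5): 4/6 same-type → still unsatisfied.
  (3,2): 3/4 same-type → satisfied — stop here.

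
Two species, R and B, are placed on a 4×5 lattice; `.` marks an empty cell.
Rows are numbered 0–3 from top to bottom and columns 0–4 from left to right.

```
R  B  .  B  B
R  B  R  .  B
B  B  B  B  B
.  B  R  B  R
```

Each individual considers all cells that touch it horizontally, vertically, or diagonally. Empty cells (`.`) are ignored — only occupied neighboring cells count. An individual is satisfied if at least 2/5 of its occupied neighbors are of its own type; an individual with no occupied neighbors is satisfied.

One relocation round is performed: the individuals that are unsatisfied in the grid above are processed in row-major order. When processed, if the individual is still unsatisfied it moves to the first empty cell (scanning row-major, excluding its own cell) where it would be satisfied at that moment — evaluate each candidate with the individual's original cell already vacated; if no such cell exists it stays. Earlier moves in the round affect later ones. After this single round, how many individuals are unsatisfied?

2

Initially unsatisfied (in order): (0,0), (0,1), (1,0), (1,2), (3,2), (3,4).
  (0,0): no empty cell satisfies it; stays.
  (0,1) → (0,2).
  (1,0) → (0,1).
  (1,2) → (1,0).
  (3,2): no empty cell satisfies it; stays.
  (3,4): no empty cell satisfies it; stays.
Resulting grid:
R R B B B
R B . . B
B B B B B
. B R B R
Unsatisfied now: (3,2), (3,4).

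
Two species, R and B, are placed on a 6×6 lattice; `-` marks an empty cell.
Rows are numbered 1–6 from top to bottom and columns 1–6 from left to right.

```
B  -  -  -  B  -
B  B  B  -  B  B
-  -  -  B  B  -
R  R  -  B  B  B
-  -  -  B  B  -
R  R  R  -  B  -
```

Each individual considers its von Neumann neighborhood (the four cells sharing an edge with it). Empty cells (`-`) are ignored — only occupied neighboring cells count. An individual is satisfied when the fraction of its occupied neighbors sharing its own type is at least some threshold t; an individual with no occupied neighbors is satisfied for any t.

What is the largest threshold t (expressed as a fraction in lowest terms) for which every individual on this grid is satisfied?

Row 1: (1,1)B 1/1 · (1,5)B 1/1
Row 2: (2,1)B 2/2 · (2,2)B 2/2 · (2,3)B 1/1 · (2,5)B 3/3 · (2,6)B 1/1
Row 3: (3,4)B 2/2 · (3,5)B 3/3
Row 4: (4,1)R 1/1 · (4,2)R 1/1 · (4,4)B 3/3 · (4,5)B 4/4 · (4,6)B 1/1
Row 5: (5,4)B 2/2 · (5,5)B 3/3
Row 6: (6,1)R 1/1 · (6,2)R 2/2 · (6,3)R 1/1 · (6,5)B 1/1
The smallest same-type fraction is 1/1 at (1,1), which reduces to 1/1. Any threshold above that leaves this individual unsatisfied.

1/1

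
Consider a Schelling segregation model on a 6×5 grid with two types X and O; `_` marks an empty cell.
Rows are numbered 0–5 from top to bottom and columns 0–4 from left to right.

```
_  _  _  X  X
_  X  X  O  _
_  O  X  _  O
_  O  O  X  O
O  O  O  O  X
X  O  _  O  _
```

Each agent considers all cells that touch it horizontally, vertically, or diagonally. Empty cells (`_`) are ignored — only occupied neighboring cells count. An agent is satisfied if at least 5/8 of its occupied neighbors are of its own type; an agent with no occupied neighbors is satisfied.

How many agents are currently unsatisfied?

Row 0: (0,3)X 2/3 satisfied · (0,4)X 1/2 not
Row 1: (1,1)X 2/3 satisfied · (1,2)X 3/5 not · (1,3)O 1/5 not
Row 2: (2,1)O 2/5 not · (2,2)X 3/7 not · (2,4)O 2/3 satisfied
Row 3: (3,1)O 5/6 satisfied · (3,2)O 5/7 satisfied · (3,3)X 2/7 not · (3,4)O 2/4 not
Row 4: (4,0)O 3/4 satisfied · (4,1)O 5/6 satisfied · (4,2)O 6/7 satisfied · (4,3)O 4/6 satisfied · (4,4)X 1/4 not
Row 5: (5,0)X 0/3 not · (5,1)O 3/4 satisfied · (5,3)O 2/3 satisfied
Unsatisfied: (0,4), (1,2), (1,3), (2,1), (2,2), (3,3), (3,4), (4,4), (5,0) — 9 in total.

9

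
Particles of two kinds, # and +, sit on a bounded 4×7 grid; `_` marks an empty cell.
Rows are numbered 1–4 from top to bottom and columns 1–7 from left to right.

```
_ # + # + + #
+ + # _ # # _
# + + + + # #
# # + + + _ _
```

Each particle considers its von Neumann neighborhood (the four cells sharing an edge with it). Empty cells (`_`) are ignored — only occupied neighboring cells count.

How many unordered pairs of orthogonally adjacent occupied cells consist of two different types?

Scan each occupied cell's neighbors to the right and below so each pair is counted once.
Row 1: #(1,2)–+(1,3)≠ #(1,2)–+(2,2)≠ +(1,3)–#(1,4)≠ +(1,3)–#(2,3)≠ #(1,4)–+(1,5)≠ +(1,5)–+(1,6)= +(1,5)–#(2,5)≠ +(1,6)–#(1,7)≠ +(1,6)–#(2,6)≠  → 8/9 unlike.
Row 2: +(2,1)–+(2,2)= +(2,1)–#(3,1)≠ +(2,2)–#(2,3)≠ +(2,2)–+(3,2)= #(2,3)–+(3,3)≠ #(2,5)–#(2,6)= #(2,5)–+(3,5)≠ #(2,6)–#(3,6)=  → 4/8 unlike.
Row 3: #(3,1)–+(3,2)≠ #(3,1)–#(4,1)= +(3,2)–+(3,3)= +(3,2)–#(4,2)≠ +(3,3)–+(3,4)= +(3,3)–+(4,3)= +(3,4)–+(3,5)= +(3,4)–+(4,4)= +(3,5)–#(3,6)≠ +(3,5)–+(4,5)= #(3,6)–#(3,7)=  → 3/11 unlike.
Row 4: #(4,1)–#(4,2)= #(4,2)–+(4,3)≠ +(4,3)–+(4,4)= +(4,4)–+(4,5)=  → 1/4 unlike.
Total adjacent occupied pairs: 32; unlike-type pairs: 16.

16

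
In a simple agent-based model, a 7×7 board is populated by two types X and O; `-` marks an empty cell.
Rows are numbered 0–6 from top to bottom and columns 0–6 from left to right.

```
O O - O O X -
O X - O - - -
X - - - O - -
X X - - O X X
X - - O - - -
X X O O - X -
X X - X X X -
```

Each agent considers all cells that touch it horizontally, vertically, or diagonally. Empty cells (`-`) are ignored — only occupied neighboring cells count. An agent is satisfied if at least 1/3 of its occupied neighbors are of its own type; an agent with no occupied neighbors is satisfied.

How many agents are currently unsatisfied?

Row 0: (0,0)O 2/3 ✓ · (0,1)O 2/3 ✓ · (0,3)O 2/2 ✓ · (0,4)O 2/3 ✓ · (0,5)X 0/1 ✗
Row 1: (1,0)O 2/4 ✓ · (1,1)X 1/4 ✗ · (1,3)O 3/3 ✓
Row 2: (2,0)X 3/4 ✓ · (2,4)O 2/3 ✓
Row 3: (3,0)X 3/3 ✓ · (3,1)X 3/3 ✓ · (3,4)O 2/3 ✓ · (3,5)X 1/3 ✓ · (3,6)X 1/1 ✓
Row 4: (4,0)X 4/4 ✓ · (4,3)O 3/3 ✓
Row 5: (5,0)X 4/4 ✓ · (5,1)X 4/5 ✓ · (5,2)O 2/5 ✓ · (5,3)O 2/4 ✓ · (5,5)X 2/2 ✓
Row 6: (6,0)X 3/3 ✓ · (6,1)X 3/4 ✓ · (6,3)X 1/3 ✓ · (6,4)X 3/4 ✓ · (6,5)X 2/2 ✓
Unsatisfied: (0,5), (1,1) — 2 in total.

2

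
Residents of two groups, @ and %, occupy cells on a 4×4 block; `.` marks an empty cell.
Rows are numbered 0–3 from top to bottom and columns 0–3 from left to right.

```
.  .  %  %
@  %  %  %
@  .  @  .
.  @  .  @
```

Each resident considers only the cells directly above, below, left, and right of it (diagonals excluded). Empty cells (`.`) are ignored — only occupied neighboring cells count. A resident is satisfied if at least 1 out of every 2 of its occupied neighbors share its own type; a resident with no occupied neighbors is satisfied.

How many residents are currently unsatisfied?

1

(0,2)% 2/2 satisfied
(0,3)% 2/2 satisfied
(1,0)@ 1/2 satisfied
(1,1)% 1/2 satisfied
(1,2)% 3/4 satisfied
(1,3)% 2/2 satisfied
(2,0)@ 1/1 satisfied
(2,2)@ 0/1 not
(3,1)@ 0/0 satisfied
(3,3)@ 0/0 satisfied
Unsatisfied: (2,2) — 1 in total.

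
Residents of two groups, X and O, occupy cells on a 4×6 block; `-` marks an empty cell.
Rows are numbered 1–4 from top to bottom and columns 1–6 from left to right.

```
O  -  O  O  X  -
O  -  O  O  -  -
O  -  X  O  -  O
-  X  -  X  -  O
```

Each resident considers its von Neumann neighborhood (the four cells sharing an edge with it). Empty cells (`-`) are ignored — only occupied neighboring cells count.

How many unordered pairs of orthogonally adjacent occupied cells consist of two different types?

Scan each occupied cell's neighbors to the right and below so each pair is counted once.
Row 1: O(1,1)–O(2,1)= O(1,3)–O(1,4)= O(1,3)–O(2,3)= O(1,4)–X(1,5)≠ O(1,4)–O(2,4)=  → 1/5 unlike.
Row 2: O(2,1)–O(3,1)= O(2,3)–O(2,4)= O(2,3)–X(3,3)≠ O(2,4)–O(3,4)=  → 1/4 unlike.
Row 3: X(3,3)–O(3,4)≠ O(3,4)–X(4,4)≠ O(3,6)–O(4,6)=  → 2/3 unlike.
Total adjacent occupied pairs: 12; unlike-type pairs: 4.

4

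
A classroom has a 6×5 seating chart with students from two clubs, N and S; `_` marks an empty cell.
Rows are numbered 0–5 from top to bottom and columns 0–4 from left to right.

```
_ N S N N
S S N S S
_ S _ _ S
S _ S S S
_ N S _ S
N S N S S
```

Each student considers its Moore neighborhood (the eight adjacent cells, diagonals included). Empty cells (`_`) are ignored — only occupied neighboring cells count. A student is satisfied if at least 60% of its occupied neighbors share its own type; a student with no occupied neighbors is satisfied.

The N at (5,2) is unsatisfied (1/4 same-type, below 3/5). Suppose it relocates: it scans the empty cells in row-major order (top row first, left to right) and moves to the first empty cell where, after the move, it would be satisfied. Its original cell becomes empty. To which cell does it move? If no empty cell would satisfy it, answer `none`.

Vacating (5,2). Empty cells in order:
  (0,0): 1/3 same-type → still unsatisfied.
  (2,0): 0/4 same-type → still unsatisfied.
  (2,2): 1/6 same-type → still unsatisfied.
  (2,3): 1/7 same-type → still unsatisfied.
  (3,1): 1/5 same-type → still unsatisfied.
  (4,0): 2/4 same-type → still unsatisfied.
  (4,3): 0/7 same-type → still unsatisfied.

none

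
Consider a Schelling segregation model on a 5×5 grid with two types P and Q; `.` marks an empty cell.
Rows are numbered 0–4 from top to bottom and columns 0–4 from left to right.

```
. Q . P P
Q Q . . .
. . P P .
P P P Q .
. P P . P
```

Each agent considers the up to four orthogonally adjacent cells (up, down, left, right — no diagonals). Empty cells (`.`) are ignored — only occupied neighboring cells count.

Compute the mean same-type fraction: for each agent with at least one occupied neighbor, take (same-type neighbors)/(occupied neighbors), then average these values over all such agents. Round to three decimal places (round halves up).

0.865

(0,1)Q 1/1
(0,3)P 1/1
(0,4)P 1/1
(1,0)Q 1/1
(1,1)Q 2/2
(2,2)P 2/2
(2,3)P 1/2
(3,0)P 1/1
(3,1)P 3/3
(3,2)P 3/4
(3,3)Q 0/2
(4,1)P 2/2
(4,2)P 2/2
(4,4)P — no occupied neighbors
Sum over 13 agents: 1/1 + 1/1 + 1/1 + 1/1 + 2/2 + 2/2 + 1/2 + 1/1 + 3/3 + 3/4 + 0/2 + 2/2 + 2/2 = 45/4; mean = 45/4 ÷ 13 = 45/52 = 0.865384… → 0.865.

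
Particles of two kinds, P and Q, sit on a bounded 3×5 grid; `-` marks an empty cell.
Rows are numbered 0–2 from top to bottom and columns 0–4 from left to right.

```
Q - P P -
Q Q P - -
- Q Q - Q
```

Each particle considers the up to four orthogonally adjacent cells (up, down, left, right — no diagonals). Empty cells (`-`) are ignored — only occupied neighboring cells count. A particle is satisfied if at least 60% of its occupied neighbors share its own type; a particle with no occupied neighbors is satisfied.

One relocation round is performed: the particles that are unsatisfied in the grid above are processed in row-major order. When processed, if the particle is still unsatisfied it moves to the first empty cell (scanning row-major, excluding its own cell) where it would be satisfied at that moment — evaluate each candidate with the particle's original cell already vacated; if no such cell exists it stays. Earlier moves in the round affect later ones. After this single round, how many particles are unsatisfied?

Initially unsatisfied (in order): (1,2), (2,2).
  (1,2) → (0,4).
  (2,2): now satisfied by earlier moves; stays.
Resulting grid:
Q - P P P
Q Q - - -
- Q Q - Q
All satisfied now.

0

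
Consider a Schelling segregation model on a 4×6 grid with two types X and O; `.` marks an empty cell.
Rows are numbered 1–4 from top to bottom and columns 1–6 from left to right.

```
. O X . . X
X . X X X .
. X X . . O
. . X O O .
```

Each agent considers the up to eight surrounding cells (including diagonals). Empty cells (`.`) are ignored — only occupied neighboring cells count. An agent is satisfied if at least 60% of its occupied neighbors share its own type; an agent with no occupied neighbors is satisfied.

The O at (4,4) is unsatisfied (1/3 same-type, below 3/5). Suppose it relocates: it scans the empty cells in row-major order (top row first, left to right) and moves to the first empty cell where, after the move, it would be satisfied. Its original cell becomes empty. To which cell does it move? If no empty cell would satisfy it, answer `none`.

Vacating (4,4). Empty cells in order:
  (1,1): 1/2 same-type → still unsatisfied.
  (1,4): 0/4 same-type → still unsatisfied.
  (1,5): 0/3 same-type → still unsatisfied.
  (2,2): 1/6 same-type → still unsatisfied.
  (2,6): 1/3 same-type → still unsatisfied.
  (3,1): 0/2 same-type → still unsatisfied.
  (3,4): 1/6 same-type → still unsatisfied.
  (3,5): 2/4 same-type → still unsatisfied.
  (4,1): 0/1 same-type → still unsatisfied.
  (4,2): 0/3 same-type → still unsatisfied.
  (4,6): 2/2 same-type → satisfied — stop here.

(4,6)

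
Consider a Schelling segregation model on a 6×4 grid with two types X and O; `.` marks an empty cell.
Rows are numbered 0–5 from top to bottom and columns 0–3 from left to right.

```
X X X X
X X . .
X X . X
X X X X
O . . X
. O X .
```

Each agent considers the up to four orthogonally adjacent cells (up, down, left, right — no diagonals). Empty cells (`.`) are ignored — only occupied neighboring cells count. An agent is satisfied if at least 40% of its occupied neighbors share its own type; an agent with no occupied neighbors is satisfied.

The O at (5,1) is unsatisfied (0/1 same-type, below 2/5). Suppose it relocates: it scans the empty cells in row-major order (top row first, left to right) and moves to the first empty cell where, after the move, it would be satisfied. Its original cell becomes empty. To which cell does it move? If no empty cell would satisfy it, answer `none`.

Vacating (5,1). Empty cells in order:
  (1,2): 0/2 same-type → still unsatisfied.
  (1,3): 0/2 same-type → still unsatisfied.
  (2,2): 0/3 same-type → still unsatisfied.
  (4,1): 1/2 same-type → satisfied — stop here.

(4,1)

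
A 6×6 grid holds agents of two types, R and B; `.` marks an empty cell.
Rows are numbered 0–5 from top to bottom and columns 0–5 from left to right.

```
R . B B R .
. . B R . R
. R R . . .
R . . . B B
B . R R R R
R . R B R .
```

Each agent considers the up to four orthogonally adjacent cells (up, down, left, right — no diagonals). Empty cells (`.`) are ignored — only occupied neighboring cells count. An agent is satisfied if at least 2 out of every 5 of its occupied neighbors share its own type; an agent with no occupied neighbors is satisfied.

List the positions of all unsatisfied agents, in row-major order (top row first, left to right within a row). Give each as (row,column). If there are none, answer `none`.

(0,3), (0,4), (1,2), (1,3), (3,0), (4,0), (5,0), (5,3)

(0,0)R 0/0 ✓
(0,2)B 2/2 ✓
(0,3)B 1/3 ✗
(0,4)R 0/1 ✗
(1,2)B 1/3 ✗
(1,3)R 0/2 ✗
(1,5)R 0/0 ✓
(2,1)R 1/1 ✓
(2,2)R 1/2 ✓
(3,0)R 0/1 ✗
(3,4)B 1/2 ✓
(3,5)B 1/2 ✓
(4,0)B 0/2 ✗
(4,2)R 2/2 ✓
(4,3)R 2/3 ✓
(4,4)R 3/4 ✓
(4,5)R 1/2 ✓
(5,0)R 0/1 ✗
(5,2)R 1/2 ✓
(5,3)B 0/3 ✗
(5,4)R 1/2 ✓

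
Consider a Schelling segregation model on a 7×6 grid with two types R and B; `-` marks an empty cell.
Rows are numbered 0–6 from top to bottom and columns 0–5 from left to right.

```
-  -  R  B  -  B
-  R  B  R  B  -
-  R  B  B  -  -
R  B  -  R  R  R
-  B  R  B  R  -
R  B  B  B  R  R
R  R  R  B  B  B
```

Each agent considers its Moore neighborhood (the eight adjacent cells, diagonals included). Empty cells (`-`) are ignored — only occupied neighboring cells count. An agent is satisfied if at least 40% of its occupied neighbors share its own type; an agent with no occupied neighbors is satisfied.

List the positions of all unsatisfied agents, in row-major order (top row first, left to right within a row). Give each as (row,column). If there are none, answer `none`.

Row 0: (0,2)R 2/4 satisfied · (0,3)B 2/4 satisfied · (0,5)B 1/1 satisfied
Row 1: (1,1)R 2/4 satisfied · (1,2)B 3/7 satisfied · (1,3)R 1/6 not · (1,4)B 3/4 satisfied
Row 2: (2,1)R 2/5 satisfied · (2,2)B 3/7 satisfied · (2,3)B 3/6 satisfied
Row 3: (3,0)R 1/3 not · (3,1)B 2/5 satisfied · (3,3)R 3/6 satisfied · (3,4)R 3/5 satisfied · (3,5)R 2/2 satisfied
Row 4: (4,1)B 3/6 satisfied · (4,2)R 1/7 not · (4,3)B 2/7 not · (4,4)R 5/7 satisfied
Row 5: (5,0)R 2/4 satisfied · (5,1)B 2/7 not · (5,2)B 5/8 satisfied · (5,3)B 4/8 satisfied · (5,4)R 2/7 not · (5,5)R 2/4 satisfied
Row 6: (6,0)R 2/3 satisfied · (6,1)R 3/5 satisfied · (6,2)R 1/5 not · (6,3)B 3/5 satisfied · (6,4)B 3/5 satisfied · (6,5)B 1/3 not

(1,3), (3,0), (4,2), (4,3), (5,1), (5,4), (6,2), (6,5)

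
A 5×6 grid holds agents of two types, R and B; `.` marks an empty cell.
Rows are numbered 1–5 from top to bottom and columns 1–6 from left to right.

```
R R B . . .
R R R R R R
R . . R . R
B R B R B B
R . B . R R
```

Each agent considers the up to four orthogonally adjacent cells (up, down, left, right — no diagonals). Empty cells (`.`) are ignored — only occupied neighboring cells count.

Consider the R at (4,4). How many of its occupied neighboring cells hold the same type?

1

Occupied neighbors of (4,4): (3,4)=R, (4,3)=B, (4,5)=B.
Same type (R): 1 of 3.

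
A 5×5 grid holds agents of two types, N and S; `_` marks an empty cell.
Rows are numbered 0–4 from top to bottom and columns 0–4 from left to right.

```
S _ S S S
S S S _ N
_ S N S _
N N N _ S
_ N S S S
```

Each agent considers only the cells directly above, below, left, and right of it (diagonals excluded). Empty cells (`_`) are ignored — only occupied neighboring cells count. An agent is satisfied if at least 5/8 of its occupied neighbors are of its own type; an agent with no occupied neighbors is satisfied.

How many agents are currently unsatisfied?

7

Row 0: (0,0)S 1/1 satisfied · (0,2)S 2/2 satisfied · (0,3)S 2/2 satisfied · (0,4)S 1/2 not
Row 1: (1,0)S 2/2 satisfied · (1,1)S 3/3 satisfied · (1,2)S 2/3 satisfied · (1,4)N 0/1 not
Row 2: (2,1)S 1/3 not · (2,2)N 1/4 not · (2,3)S 0/1 not
Row 3: (3,0)N 1/1 satisfied · (3,1)N 3/4 satisfied · (3,2)N 2/3 satisfied · (3,4)S 1/1 satisfied
Row 4: (4,1)N 1/2 not · (4,2)S 1/3 not · (4,3)S 2/2 satisfied · (4,4)S 2/2 satisfied
Unsatisfied: (0,4), (1,4), (2,1), (2,2), (2,3), (4,1), (4,2) — 7 in total.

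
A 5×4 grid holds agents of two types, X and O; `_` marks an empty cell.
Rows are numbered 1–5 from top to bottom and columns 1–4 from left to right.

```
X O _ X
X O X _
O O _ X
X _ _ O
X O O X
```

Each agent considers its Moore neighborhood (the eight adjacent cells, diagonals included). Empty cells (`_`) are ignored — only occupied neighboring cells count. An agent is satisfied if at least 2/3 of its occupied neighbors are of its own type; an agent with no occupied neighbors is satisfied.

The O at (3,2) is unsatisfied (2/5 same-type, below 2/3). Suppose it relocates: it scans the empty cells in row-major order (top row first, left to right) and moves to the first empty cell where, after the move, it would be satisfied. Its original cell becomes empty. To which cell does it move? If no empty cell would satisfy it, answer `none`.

Vacating (3,2). Empty cells in order:
  (1,3): 2/4 same-type → still unsatisfied.
  (2,4): 0/3 same-type → still unsatisfied.
  (3,3): 2/4 same-type → still unsatisfied.
  (4,2): 3/5 same-type → still unsatisfied.
  (4,3): 3/5 same-type → still unsatisfied.

none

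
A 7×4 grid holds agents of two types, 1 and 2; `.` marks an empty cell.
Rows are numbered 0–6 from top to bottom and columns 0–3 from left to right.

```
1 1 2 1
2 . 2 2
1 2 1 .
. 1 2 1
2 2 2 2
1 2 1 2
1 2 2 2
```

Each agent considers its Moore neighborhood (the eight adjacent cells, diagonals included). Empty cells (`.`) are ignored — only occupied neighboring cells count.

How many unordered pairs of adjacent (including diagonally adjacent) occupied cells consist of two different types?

Scan each occupied cell's neighbors to the right and below (and the two forward diagonals) so each pair is counted once.
Row 0: 1(0,0)–1(0,1)= 1(0,0)–2(1,0)≠ 1(0,1)–2(0,2)≠ 1(0,1)–2(1,2)≠ 1(0,1)–2(1,0)≠ 2(0,2)–1(0,3)≠ 2(0,2)–2(1,2)= 2(0,2)–2(1,3)= 1(0,3)–2(1,3)≠ 1(0,3)–2(1,2)≠  → 7/10 unlike.
Row 1: 2(1,0)–1(2,0)≠ 2(1,0)–2(2,1)= 2(1,2)–2(1,3)= 2(1,2)–1(2,2)≠ 2(1,2)–2(2,1)= 2(1,3)–1(2,2)≠  → 3/6 unlike.
Row 2: 1(2,0)–2(2,1)≠ 1(2,0)–1(3,1)= 2(2,1)–1(2,2)≠ 2(2,1)–1(3,1)≠ 2(2,1)–2(3,2)= 1(2,2)–2(3,2)≠ 1(2,2)–1(3,3)= 1(2,2)–1(3,1)=  → 4/8 unlike.
Row 3: 1(3,1)–2(3,2)≠ 1(3,1)–2(4,1)≠ 1(3,1)–2(4,2)≠ 1(3,1)–2(4,0)≠ 2(3,2)–1(3,3)≠ 2(3,2)–2(4,2)= 2(3,2)–2(4,3)= 2(3,2)–2(4,1)= 1(3,3)–2(4,3)≠ 1(3,3)–2(4,2)≠  → 7/10 unlike.
Row 4: 2(4,0)–2(4,1)= 2(4,0)–1(5,0)≠ 2(4,0)–2(5,1)= 2(4,1)–2(4,2)= 2(4,1)–2(5,1)= 2(4,1)–1(5,2)≠ 2(4,1)–1(5,0)≠ 2(4,2)–2(4,3)= 2(4,2)–1(5,2)≠ 2(4,2)–2(5,3)= 2(4,2)–2(5,1)= 2(4,3)–2(5,3)= 2(4,3)–1(5,2)≠  → 5/13 unlike.
Row 5: 1(5,0)–2(5,1)≠ 1(5,0)–1(6,0)= 1(5,0)–2(6,1)≠ 2(5,1)–1(5,2)≠ 2(5,1)–2(6,1)= 2(5,1)–2(6,2)= 2(5,1)–1(6,0)≠ 1(5,2)–2(5,3)≠ 1(5,2)–2(6,2)≠ 1(5,2)–2(6,3)≠ 1(5,2)–2(6,1)≠ 2(5,3)–2(6,3)= 2(5,3)–2(6,2)=  → 8/13 unlike.
Row 6: 1(6,0)–2(6,1)≠ 2(6,1)–2(6,2)= 2(6,2)–2(6,3)=  → 1/3 unlike.
Total adjacent occupied pairs: 63; unlike-type pairs: 35.

35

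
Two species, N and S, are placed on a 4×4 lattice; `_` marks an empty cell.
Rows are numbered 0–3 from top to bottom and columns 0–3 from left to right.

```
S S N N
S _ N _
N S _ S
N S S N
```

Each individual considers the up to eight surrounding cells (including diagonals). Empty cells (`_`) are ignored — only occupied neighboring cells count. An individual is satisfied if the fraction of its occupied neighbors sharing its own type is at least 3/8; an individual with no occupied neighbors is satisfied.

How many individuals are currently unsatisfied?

(0,0)S 2/2 satisfied
(0,1)S 2/4 satisfied
(0,2)N 2/3 satisfied
(0,3)N 2/2 satisfied
(1,0)S 3/4 satisfied
(1,2)N 2/5 satisfied
(2,0)N 1/4 not
(2,1)S 3/6 satisfied
(2,3)S 1/3 not
(3,0)N 1/3 not
(3,1)S 2/4 satisfied
(3,2)S 3/4 satisfied
(3,3)N 0/2 not
Unsatisfied: (2,0), (2,3), (3,0), (3,3) — 4 in total.

4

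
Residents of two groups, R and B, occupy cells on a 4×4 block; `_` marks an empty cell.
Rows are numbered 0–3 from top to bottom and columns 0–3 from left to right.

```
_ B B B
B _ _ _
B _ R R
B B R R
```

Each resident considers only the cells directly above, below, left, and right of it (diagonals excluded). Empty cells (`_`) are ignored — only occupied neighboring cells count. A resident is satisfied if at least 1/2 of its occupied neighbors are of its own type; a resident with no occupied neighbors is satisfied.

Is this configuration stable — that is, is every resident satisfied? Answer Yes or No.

Yes

(0,1)B 1/1 ok
(0,2)B 2/2 ok
(0,3)B 1/1 ok
(1,0)B 1/1 ok
(2,0)B 2/2 ok
(2,2)R 2/2 ok
(2,3)R 2/2 ok
(3,0)B 2/2 ok
(3,1)B 1/2 ok
(3,2)R 2/3 ok
(3,3)R 2/2 ok
All meet the threshold, so the configuration is stable.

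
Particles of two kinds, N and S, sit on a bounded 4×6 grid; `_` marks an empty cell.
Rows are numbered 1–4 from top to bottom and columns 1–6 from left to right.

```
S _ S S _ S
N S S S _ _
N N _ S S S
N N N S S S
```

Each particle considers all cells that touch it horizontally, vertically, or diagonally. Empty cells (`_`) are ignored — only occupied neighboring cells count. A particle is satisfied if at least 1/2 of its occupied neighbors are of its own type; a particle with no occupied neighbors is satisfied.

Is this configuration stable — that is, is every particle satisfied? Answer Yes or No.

(1,1)S 1/2 ok
(1,3)S 4/4 ok
(1,4)S 3/3 ok
(1,6)S 0/0 ok
(2,1)N 2/4 ok
(2,2)S 3/6 ok
(2,3)S 5/6 ok
(2,4)S 5/5 ok
(3,1)N 4/5 ok
(3,2)N 5/7 ok
(3,4)S 5/6 ok
(3,5)S 6/6 ok
(3,6)S 3/3 ok
(4,1)N 3/3 ok
(4,2)N 4/4 ok
(4,3)N 2/4 ok
(4,4)S 3/4 ok
(4,5)S 5/5 ok
(4,6)S 3/3 ok
All meet the threshold, so the configuration is stable.

Yes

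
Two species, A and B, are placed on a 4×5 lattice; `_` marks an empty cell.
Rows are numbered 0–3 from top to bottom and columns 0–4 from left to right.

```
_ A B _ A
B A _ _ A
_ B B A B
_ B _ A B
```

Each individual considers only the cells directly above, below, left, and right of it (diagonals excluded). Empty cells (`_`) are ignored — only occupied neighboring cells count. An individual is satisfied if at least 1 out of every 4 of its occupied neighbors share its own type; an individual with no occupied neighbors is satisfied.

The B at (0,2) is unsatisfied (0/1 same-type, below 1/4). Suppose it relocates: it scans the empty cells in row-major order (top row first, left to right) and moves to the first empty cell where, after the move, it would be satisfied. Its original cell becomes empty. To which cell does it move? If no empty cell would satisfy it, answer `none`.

Vacating (0,2). Empty cells in order:
  (0,0): 1/2 same-type → satisfied — stop here.

(0,0)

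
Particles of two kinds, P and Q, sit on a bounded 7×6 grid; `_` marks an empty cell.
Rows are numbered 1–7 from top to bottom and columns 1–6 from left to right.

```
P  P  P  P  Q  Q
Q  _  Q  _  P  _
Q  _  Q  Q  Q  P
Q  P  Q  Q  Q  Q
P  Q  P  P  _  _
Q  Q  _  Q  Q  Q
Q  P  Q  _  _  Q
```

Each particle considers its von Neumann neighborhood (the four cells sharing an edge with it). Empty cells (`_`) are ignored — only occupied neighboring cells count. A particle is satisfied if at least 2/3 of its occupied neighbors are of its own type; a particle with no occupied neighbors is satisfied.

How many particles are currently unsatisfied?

20

Row 1: (1,1)P 1/2 unhappy · (1,2)P 2/2 ok · (1,3)P 2/3 ok · (1,4)P 1/2 unhappy · (1,5)Q 1/3 unhappy · (1,6)Q 1/1 ok
Row 2: (2,1)Q 1/2 unhappy · (2,3)Q 1/2 unhappy · (2,5)P 0/2 unhappy
Row 3: (3,1)Q 2/2 ok · (3,3)Q 3/3 ok · (3,4)Q 3/3 ok · (3,5)Q 2/4 unhappy · (3,6)P 0/2 unhappy
Row 4: (4,1)Q 1/3 unhappy · (4,2)P 0/3 unhappy · (4,3)Q 2/4 unhappy · (4,4)Q 3/4 ok · (4,5)Q 3/3 ok · (4,6)Q 1/2 unhappy
Row 5: (5,1)P 0/3 unhappy · (5,2)Q 1/4 unhappy · (5,3)P 1/3 unhappy · (5,4)P 1/3 unhappy
Row 6: (6,1)Q 2/3 ok · (6,2)Q 2/3 ok · (6,4)Q 1/2 unhappy · (6,5)Q 2/2 ok · (6,6)Q 2/2 ok
Row 7: (7,1)Q 1/2 unhappy · (7,2)P 0/3 unhappy · (7,3)Q 0/1 unhappy · (7,6)Q 1/1 ok
Unsatisfied: (1,1), (1,4), (1,5), (2,1), (2,3), (2,5), (3,5), (3,6), (4,1), (4,2), (4,3), (4,6), (5,1), (5,2), (5,3), (5,4), (6,4), (7,1), (7,2), (7,3) — 20 in total.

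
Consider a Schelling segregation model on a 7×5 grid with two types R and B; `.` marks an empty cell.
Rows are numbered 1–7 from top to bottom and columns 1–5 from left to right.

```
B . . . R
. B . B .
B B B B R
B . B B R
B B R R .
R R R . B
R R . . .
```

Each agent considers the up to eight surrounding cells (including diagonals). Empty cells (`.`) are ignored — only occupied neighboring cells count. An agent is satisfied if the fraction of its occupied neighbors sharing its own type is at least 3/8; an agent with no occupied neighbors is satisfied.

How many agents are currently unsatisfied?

3

Row 1: (1,1)B 1/1 satisfied · (1,5)R 0/1 not
Row 2: (2,2)B 4/4 satisfied · (2,4)B 2/4 satisfied
Row 3: (3,1)B 3/3 satisfied · (3,2)B 5/5 satisfied · (3,3)B 6/6 satisfied · (3,4)B 4/6 satisfied · (3,5)R 1/4 not
Row 4: (4,1)B 4/4 satisfied · (4,3)B 5/7 satisfied · (4,4)B 3/7 satisfied · (4,5)R 2/4 satisfied
Row 5: (5,1)B 2/4 satisfied · (5,2)B 3/7 satisfied · (5,3)R 3/6 satisfied · (5,4)R 3/6 satisfied
Row 6: (6,1)R 3/5 satisfied · (6,2)R 5/7 satisfied · (6,3)R 4/5 satisfied · (6,5)B 0/1 not
Row 7: (7,1)R 3/3 satisfied · (7,2)R 4/4 satisfied
Unsatisfied: (1,5), (3,5), (6,5) — 3 in total.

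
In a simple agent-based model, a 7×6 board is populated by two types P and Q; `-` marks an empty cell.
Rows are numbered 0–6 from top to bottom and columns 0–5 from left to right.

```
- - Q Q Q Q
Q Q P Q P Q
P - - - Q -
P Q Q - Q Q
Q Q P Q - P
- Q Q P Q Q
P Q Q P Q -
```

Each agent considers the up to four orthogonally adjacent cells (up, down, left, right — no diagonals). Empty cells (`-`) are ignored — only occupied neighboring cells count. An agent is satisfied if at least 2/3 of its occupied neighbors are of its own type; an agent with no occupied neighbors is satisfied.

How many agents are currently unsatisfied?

Row 0: (0,2)Q 1/2 not · (0,3)Q 3/3 satisfied · (0,4)Q 2/3 satisfied · (0,5)Q 2/2 satisfied
Row 1: (1,0)Q 1/2 not · (1,1)Q 1/2 not · (1,2)P 0/3 not · (1,3)Q 1/3 not · (1,4)P 0/4 not · (1,5)Q 1/2 not
Row 2: (2,0)P 1/2 not · (2,4)Q 1/2 not
Row 3: (3,0)P 1/3 not · (3,1)Q 2/3 satisfied · (3,2)Q 1/2 not · (3,4)Q 2/2 satisfied · (3,5)Q 1/2 not
Row 4: (4,0)Q 1/2 not · (4,1)Q 3/4 satisfied · (4,2)P 0/4 not · (4,3)Q 0/2 not · (4,5)P 0/2 not
Row 5: (5,1)Q 3/3 satisfied · (5,2)Q 2/4 not · (5,3)P 1/4 not · (5,4)Q 2/3 satisfied · (5,5)Q 1/2 not
Row 6: (6,0)P 0/1 not · (6,1)Q 2/3 satisfied · (6,2)Q 2/3 satisfied · (6,3)P 1/3 not · (6,4)Q 1/2 not
Unsatisfied: (0,2), (1,0), (1,1), (1,2), (1,3), (1,4), (1,5), (2,0), (2,4), (3,0), (3,2), (3,5), (4,0), (4,2), (4,3), (4,5), (5,2), (5,3), (5,5), (6,0), (6,3), (6,4) — 22 in total.

22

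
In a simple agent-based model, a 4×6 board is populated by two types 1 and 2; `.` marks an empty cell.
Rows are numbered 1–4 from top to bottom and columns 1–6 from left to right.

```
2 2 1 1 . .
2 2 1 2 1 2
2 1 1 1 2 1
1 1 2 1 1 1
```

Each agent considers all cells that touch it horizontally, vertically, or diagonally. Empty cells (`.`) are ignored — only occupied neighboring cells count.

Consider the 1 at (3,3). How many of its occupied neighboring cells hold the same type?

Occupied neighbors of (3,3): (2,2)=2, (2,3)=1, (2,4)=2, (3,2)=1, (3,4)=1, (4,2)=1, (4,3)=2, (4,4)=1.
Same type (1): 5 of 8.

5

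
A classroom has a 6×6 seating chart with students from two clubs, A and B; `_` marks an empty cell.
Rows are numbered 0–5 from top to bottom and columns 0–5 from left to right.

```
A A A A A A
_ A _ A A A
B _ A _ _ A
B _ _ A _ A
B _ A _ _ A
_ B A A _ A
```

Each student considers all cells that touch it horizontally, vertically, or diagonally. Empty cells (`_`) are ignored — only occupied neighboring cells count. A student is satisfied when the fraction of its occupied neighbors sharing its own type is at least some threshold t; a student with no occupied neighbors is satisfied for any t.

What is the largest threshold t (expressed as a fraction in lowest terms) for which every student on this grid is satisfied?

1/3

(0,0)A 2/2
(0,1)A 3/3
(0,2)A 4/4
(0,3)A 4/4
(0,4)A 5/5
(0,5)A 3/3
(1,1)A 4/5
(1,3)A 5/5
(1,4)A 6/6
(1,5)A 4/4
(2,0)B 1/2
(2,2)A 3/3
(2,5)A 3/3
(3,0)B 2/2
(3,3)A 2/2
(3,5)A 2/2
(4,0)B 2/2
(4,2)A 3/4
(4,5)A 2/2
(5,1)B 1/3
(5,2)A 2/3
(5,3)A 2/2
(5,5)A 1/1
The smallest same-type fraction is 1/3 at (5,1), which reduces to 1/3. Any threshold above that leaves this student unsatisfied.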